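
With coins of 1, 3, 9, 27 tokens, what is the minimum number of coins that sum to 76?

Use the largest denomination that fits, subtract, and repeat.
76 = 2×27 + 2×9 + 1×3 + 1×1
Total coins = 2 + 2 + 1 + 1 = 6

6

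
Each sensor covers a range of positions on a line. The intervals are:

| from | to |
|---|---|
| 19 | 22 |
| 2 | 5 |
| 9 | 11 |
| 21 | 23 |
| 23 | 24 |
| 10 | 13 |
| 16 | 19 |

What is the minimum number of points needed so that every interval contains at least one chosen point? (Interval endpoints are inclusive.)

Process intervals by earliest right end; each time one isn't hit yet, stab at its right endpoint.
Sorted: [2,5] [9,11] [10,13] [16,19] [19,22] [21,23] [23,24]
{[2,5]} hit by 5; {[9,11],[10,13]} hit by 11; {[16,19],[19,22]} hit by 19; {[21,23],[23,24]} hit by 23.
Points: 5, 11, 19, 23 (4 total).

4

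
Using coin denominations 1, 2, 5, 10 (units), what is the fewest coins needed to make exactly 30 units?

30 − 3×10→0
Total coins = 3 = 3

3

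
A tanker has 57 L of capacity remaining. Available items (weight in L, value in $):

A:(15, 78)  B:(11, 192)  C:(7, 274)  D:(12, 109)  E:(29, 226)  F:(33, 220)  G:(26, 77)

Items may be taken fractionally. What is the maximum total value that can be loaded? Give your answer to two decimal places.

Greedy by value/weight ratio, highest first.
Ratios (sorted): C 39.14, B 17.45, D 9.08, E 7.79, F 6.67, A 5.20, G 2.96
take C (7 @ 274); take B (11 @ 192); take D (12 @ 109); take 27/29 of E → 210.41. Capacity used 57/57.
Total value = 785.41

785.41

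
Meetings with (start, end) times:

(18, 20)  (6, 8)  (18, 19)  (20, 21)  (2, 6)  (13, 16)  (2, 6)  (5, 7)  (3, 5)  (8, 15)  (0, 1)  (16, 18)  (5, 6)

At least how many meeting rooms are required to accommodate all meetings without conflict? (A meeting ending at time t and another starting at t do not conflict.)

starts: [0, 2, 2, 3, 5, 5, 6, 8, 13, 16, 18, 18, 20]
ends:   [1, 5, 6, 6, 6, 7, 8, 15, 16, 18, 19, 20, 21]
s0→1 e1→0 s2→1 s2→2 s3→3 e5→2 s5→3 s5→4  — peak 4.

4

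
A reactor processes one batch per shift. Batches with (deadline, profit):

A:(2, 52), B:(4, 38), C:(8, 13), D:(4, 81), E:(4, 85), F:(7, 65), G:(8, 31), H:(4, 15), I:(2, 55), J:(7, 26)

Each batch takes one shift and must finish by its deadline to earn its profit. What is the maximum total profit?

Sort by profit descending; place each in the latest free slot ≤ its deadline.
By profit: E(d4,85), D(d4,81), F(d7,65), I(d2,55), A(d2,52), B(d4,38), G(d8,31), J(d7,26), H(d4,15), C(d8,13)
E→slot 4; D→slot 3; F→slot 7; I→slot 2; A→slot 1; B skipped; G→slot 8; J→slot 6; H skipped; C→slot 5.
Profit = 52 + 55 + 81 + 85 + 13 + 26 + 65 + 31 = 408

408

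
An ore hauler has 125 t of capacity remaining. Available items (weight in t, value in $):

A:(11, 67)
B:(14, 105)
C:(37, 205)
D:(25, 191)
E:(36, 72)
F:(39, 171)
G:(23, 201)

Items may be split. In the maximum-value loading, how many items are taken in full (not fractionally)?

5

Ratios (sorted): G 8.74, D 7.64, B 7.50, A 6.09, C 5.54, F 4.38, E 2.00
take G (23 @ 201); take D (25 @ 191); take B (14 @ 105); take A (11 @ 67); take C (37 @ 205); take 15/39 of F → 65.77. Capacity used 125/125.
5 item(s) taken whole; one partial (take 15/39 of F).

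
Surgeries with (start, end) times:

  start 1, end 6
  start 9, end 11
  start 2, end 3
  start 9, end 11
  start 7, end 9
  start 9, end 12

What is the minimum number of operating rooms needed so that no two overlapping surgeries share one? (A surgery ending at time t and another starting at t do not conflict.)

The answer is the maximum number of intervals overlapping at any instant.
Events (time:±→running): 1:+→1 2:+→2 3:-→1 6:-→0 7:+→1 9:-→0 9:+→1 9:+→2 9:+→3 … peak 3.

3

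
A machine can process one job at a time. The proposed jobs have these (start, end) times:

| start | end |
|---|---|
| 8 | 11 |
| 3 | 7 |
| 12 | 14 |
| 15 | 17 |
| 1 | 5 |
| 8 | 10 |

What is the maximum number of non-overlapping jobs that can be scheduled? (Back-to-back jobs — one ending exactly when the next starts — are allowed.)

4

By end time: (1,5), (3,7), (8,10), (8,11), (12,14), (15,17).
Pick (1,5); next start ≥ 5 → (8,10); next start ≥ 10 → (12,14); next start ≥ 14 → (15,17).
Selected 4 jobs.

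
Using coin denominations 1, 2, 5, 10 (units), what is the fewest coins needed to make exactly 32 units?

4

32 − 3×10→2 − 1×2→0
Total coins = 3 + 1 = 4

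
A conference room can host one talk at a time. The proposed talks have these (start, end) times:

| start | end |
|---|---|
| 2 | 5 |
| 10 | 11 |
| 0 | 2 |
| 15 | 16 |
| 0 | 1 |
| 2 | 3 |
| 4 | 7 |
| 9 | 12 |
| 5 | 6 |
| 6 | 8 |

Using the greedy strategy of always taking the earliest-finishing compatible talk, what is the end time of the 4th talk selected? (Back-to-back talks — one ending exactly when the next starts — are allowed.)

8

Sort by end time and greedily take each interval whose start is ≥ the last chosen end.
By end time: (0,1), (0,2), (2,3), (2,5), (5,6), (4,7), (6,8), (10,11), (9,12), (15,16).
Pick (0,1); next start ≥ 1 → (2,3); next start ≥ 3 → (5,6); next start ≥ 6 → (6,8); next start ≥ 8 → (10,11); next start ≥ 11 → (15,16).
Selected: (0,1) (2,3) (5,6) (6,8) (10,11) (15,16)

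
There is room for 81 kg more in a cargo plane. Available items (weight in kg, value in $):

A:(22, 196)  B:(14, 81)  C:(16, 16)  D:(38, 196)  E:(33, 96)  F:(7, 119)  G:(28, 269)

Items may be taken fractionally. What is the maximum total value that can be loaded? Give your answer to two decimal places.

Order: F (119/7=17.00) > G (269/28=9.61) > A (196/22=8.91) > B (81/14=5.79) > D (196/38=5.16) > E (96/33=2.91) > C (16/16=1.00)
Fill: take F (7 @ 119) → take G (28 @ 269) → take A (22 @ 196) → take B (14 @ 81) → take 10/38 of D → 51.58; 81/81 used.
Total value = 716.58

716.58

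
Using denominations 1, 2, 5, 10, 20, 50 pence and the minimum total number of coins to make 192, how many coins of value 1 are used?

0

Greedy: take as many of the largest coin as possible, then repeat with the remainder.
192 − 3×50→42 − 2×20→2 − 1×2→0
Count of 1: 0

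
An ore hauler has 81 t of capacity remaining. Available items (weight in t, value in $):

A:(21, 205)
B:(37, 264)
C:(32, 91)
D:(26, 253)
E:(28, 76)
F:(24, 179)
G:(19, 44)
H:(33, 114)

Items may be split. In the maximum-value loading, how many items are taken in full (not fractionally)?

Sort by value per unit weight and fill in that order.
Ratios (sorted): A 9.76, D 9.73, F 7.46, B 7.14, H 3.45, C 2.84, E 2.71, G 2.32
take A (21 @ 205); take D (26 @ 253); take F (24 @ 179); take 10/37 of B → 71.35. Capacity used 81/81.
3 item(s) taken whole; one partial (take 10/37 of B).

3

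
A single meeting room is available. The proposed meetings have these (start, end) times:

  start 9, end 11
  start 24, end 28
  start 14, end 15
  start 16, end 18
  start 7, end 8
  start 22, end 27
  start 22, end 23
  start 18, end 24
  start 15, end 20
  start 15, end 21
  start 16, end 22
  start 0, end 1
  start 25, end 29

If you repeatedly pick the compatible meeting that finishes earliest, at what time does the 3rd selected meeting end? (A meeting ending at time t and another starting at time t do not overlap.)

Sorted by end: (0,1)  (7,8)  (9,11)  (14,15)  (16,18)  (15,20)  (15,21)  (16,22)  (22,23)  (18,24)  (22,27)  (24,28)  (25,29)
take (0,1); take (7,8); take (9,11); take (14,15); take (16,18); take (22,23); skip (18,24); take (24,28).
Selected: (0,1) (7,8) (9,11) (14,15) (16,18) (22,23) (24,28)

11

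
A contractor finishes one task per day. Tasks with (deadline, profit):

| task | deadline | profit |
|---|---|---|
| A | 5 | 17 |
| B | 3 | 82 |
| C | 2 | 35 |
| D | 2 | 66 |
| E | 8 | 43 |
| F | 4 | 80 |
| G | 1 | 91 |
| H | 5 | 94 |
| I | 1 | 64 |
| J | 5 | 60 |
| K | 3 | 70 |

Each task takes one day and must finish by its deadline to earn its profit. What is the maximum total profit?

Profit order: H=94 G=91 B=82 F=80 K=70 D=66 I=64 J=60 E=43 C=35 A=17
Assign: H→slot 5, G→slot 1, B→slot 3, F→slot 4, K→slot 2, D skipped, I skipped, J skipped, E→slot 8, C skipped, A skipped.
Slots: [1:G] [2:K] [3:B] [4:F] [5:H] [8:E]
Profit = 91 + 70 + 82 + 80 + 94 + 43 = 460

460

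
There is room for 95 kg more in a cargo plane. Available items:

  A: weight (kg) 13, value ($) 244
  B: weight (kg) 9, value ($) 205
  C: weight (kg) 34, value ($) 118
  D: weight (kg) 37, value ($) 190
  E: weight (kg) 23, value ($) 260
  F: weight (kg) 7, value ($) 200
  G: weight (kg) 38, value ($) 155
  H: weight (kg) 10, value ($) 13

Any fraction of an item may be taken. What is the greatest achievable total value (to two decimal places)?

Order: F (200/7=28.57) > B (205/9=22.78) > A (244/13=18.77) > E (260/23=11.30) > D (190/37=5.14) > G (155/38=4.08) > C (118/34=3.47) > H (13/10=1.30)
Fill: take F (7 @ 200) → take B (9 @ 205) → take A (13 @ 244) → take E (23 @ 260) → take D (37 @ 190) → take 6/38 of G → 24.47; 95/95 used.
Total value = 1123.47

1123.47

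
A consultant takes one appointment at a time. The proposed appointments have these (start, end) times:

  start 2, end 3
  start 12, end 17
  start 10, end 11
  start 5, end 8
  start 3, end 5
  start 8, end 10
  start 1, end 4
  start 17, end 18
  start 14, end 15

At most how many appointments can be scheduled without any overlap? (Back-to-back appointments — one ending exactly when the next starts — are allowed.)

Sort by end time and greedily take each interval whose start is ≥ the last chosen end.
By end time: (2,3), (1,4), (3,5), (5,8), (8,10), (10,11), (14,15), (12,17), (17,18).
Pick (2,3); next start ≥ 3 → (3,5); next start ≥ 5 → (5,8); next start ≥ 8 → (8,10); next start ≥ 10 → (10,11); next start ≥ 11 → (14,15); next start ≥ 15 → (17,18).
Selected 7 appointments.

7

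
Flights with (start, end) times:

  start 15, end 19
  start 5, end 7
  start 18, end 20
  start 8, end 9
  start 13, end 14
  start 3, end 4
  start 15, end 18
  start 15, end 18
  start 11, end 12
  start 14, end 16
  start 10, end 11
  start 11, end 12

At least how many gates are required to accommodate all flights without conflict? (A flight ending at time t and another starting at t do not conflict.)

4

starts: [3, 5, 8, 10, 11, 11, 13, 14, 15, 15, 15, 18]
ends:   [4, 7, 9, 11, 12, 12, 14, 16, 18, 18, 19, 20]
s3→1 e4→0 s5→1 e7→0 s8→1 e9→0 s10→1 e11→0 s11→1 s11→2 e12→1 e12→0 s13→1 e14→0 s14→1 s15→2 s15→3 s15→4  — peak 4.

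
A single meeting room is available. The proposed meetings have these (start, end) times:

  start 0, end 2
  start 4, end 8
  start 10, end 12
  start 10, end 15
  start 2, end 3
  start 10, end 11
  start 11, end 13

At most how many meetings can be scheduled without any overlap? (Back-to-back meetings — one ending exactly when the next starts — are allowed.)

5

By end time: (0,2), (2,3), (4,8), (10,11), (10,12), (11,13), (10,15).
Pick (0,2); next start ≥ 2 → (2,3); next start ≥ 3 → (4,8); next start ≥ 8 → (10,11); next start ≥ 11 → (11,13).
Selected 5 meetings.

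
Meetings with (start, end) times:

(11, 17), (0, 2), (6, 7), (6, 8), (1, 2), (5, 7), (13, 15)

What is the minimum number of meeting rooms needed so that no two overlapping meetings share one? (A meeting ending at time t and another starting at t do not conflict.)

3

The answer is the maximum number of intervals overlapping at any instant.
Events (time:±→running): 0:+→1 1:+→2 2:-→1 2:-→0 5:+→1 6:+→2 6:+→3 … peak 3.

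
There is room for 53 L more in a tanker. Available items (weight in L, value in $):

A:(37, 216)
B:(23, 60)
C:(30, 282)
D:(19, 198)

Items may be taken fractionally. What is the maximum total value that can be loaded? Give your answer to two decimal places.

503.35

Greedy by value/weight ratio, highest first.
Ratios (sorted): D 10.42, C 9.40, A 5.84, B 2.61
take D (19 @ 198); take C (30 @ 282); take 4/37 of A → 23.35. Capacity used 53/53.
Total value = 503.35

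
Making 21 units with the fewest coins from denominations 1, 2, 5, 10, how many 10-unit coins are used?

Greedy: take as many of the largest coin as possible, then repeat with the remainder.
21 = 2×10 + 1×1
Count of 10: 2

2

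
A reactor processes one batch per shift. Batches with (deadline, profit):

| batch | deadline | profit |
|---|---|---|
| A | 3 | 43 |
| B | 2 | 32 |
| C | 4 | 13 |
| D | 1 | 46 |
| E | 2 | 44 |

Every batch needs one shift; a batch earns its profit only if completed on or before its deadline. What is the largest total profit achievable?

146

Sort by profit descending; place each in the latest free slot ≤ its deadline.
By profit: D(d1,46), E(d2,44), A(d3,43), B(d2,32), C(d4,13)
D→slot 1; E→slot 2; A→slot 3; B skipped; C→slot 4.
Profit = 46 + 44 + 43 + 13 = 146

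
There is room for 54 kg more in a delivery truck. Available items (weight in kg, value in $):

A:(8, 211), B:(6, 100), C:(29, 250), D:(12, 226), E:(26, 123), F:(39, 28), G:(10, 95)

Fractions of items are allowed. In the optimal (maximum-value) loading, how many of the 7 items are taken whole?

4

Greedy by value/weight ratio, highest first.
Order: A (211/8=26.38) > D (226/12=18.83) > B (100/6=16.67) > G (95/10=9.50) > C (250/29=8.62) > E (123/26=4.73) > F (28/39=0.72)
Fill: take A (8 @ 211) → take D (12 @ 226) → take B (6 @ 100) → take G (10 @ 95) → take 18/29 of C → 155.17; 54/54 used.
4 item(s) taken whole; one partial (take 18/29 of C).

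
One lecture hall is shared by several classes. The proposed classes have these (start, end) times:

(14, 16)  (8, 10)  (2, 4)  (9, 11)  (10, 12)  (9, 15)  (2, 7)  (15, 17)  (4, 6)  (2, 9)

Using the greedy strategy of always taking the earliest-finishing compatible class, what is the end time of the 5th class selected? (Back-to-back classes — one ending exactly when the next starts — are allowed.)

By end time: (2,4), (4,6), (2,7), (2,9), (8,10), (9,11), (10,12), (9,15), (14,16), (15,17).
Pick (2,4); next start ≥ 4 → (4,6); next start ≥ 6 → (8,10); next start ≥ 10 → (10,12); next start ≥ 12 → (14,16).
Selected: (2,4) (4,6) (8,10) (10,12) (14,16)

16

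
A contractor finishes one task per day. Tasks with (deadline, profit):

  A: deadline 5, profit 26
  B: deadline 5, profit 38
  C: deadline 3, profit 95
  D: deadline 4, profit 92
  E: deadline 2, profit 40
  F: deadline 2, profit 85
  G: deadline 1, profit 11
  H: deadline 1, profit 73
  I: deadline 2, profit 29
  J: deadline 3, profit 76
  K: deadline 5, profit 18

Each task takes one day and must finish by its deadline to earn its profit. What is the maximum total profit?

386

Profit order: C=95 D=92 F=85 J=76 H=73 E=40 B=38 I=29 A=26 K=18 G=11
Assign: C→slot 3, D→slot 4, F→slot 2, J→slot 1, H skipped, E skipped, B→slot 5, I skipped, A skipped, K skipped, G skipped.
Slots: [1:J] [2:F] [3:C] [4:D] [5:B]
Profit = 76 + 85 + 95 + 92 + 38 = 386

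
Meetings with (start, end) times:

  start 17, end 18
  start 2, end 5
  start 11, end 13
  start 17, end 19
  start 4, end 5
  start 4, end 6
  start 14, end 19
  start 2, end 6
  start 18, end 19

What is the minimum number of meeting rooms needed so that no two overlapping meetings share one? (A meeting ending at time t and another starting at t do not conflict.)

Events (time:±→running): 2:+→1 2:+→2 4:+→3 4:+→4 … peak 4.

4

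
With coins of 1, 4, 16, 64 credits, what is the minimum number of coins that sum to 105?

6

105 = 1×64 + 2×16 + 2×4 + 1×1
Total coins = 1 + 2 + 2 + 1 = 6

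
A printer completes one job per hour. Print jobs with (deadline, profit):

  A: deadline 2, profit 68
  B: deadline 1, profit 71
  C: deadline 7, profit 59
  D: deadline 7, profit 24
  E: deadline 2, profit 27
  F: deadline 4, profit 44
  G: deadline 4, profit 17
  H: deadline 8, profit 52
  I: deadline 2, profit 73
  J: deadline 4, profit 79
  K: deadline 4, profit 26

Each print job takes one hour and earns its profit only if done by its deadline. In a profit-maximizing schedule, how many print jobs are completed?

7

By profit: J(d4,79), I(d2,73), B(d1,71), A(d2,68), C(d7,59), H(d8,52), F(d4,44), E(d2,27), K(d4,26), D(d7,24), G(d4,17)
J→slot 4; I→slot 2; B→slot 1; A skipped; C→slot 7; H→slot 8; F→slot 3; E skipped; K skipped; D→slot 6; G skipped.
7 of 11 scheduled.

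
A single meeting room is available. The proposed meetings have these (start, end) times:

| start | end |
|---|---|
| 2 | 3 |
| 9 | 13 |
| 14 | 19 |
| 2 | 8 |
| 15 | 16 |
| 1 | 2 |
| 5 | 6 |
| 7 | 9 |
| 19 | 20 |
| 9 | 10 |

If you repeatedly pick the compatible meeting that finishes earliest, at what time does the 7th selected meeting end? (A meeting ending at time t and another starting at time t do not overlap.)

20

Sorted by end: (1,2)  (2,3)  (5,6)  (2,8)  (7,9)  (9,10)  (9,13)  (15,16)  (14,19)  (19,20)
take (1,2); take (2,3); take (5,6); take (7,9); take (9,10); take (15,16); take (19,20).
Selected: (1,2) (2,3) (5,6) (7,9) (9,10) (15,16) (19,20)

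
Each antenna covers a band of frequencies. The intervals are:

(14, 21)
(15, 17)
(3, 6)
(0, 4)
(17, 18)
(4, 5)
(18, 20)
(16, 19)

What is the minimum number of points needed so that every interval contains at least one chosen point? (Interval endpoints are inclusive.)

Process intervals by earliest right end; each time one isn't hit yet, stab at its right endpoint.
By right end: [0,4]  [4,5]  [3,6]  [15,17]  [17,18]  [16,19]  [18,20]  [14,21]
[0,4] uncovered → point at 4; [15,17] uncovered → point at 17; [18,20] uncovered → point at 20.
Points: 4, 17, 20 (3 total).

3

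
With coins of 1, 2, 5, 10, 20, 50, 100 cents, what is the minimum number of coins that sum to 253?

253 = 2×100 + 1×50 + 1×2 + 1×1
Total coins = 2 + 1 + 1 + 1 = 5

5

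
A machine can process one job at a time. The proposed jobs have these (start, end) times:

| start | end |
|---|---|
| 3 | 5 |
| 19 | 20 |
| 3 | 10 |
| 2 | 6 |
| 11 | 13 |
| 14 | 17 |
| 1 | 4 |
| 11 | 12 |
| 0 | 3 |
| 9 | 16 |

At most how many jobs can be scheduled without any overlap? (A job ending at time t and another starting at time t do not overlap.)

Greedy by earliest finish: after sorting by end time, pick each interval compatible with the last pick.
Sorted by end: (0,3)  (1,4)  (3,5)  (2,6)  (3,10)  (11,12)  (11,13)  (9,16)  (14,17)  (19,20)
take (0,3); take (3,5); skip (3,10); take (11,12); skip (11,13); take (14,17); take (19,20).
Selected 5 jobs.

5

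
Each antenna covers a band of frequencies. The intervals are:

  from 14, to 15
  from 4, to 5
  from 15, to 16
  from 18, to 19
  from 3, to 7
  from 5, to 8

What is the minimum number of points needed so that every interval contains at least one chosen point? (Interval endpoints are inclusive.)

Sorted: [4,5] [3,7] [5,8] [14,15] [15,16] [18,19]
{[4,5],[3,7],[5,8]} hit by 5; {[14,15],[15,16]} hit by 15; {[18,19]} hit by 19.
Points: 5, 15, 19 (3 total).

3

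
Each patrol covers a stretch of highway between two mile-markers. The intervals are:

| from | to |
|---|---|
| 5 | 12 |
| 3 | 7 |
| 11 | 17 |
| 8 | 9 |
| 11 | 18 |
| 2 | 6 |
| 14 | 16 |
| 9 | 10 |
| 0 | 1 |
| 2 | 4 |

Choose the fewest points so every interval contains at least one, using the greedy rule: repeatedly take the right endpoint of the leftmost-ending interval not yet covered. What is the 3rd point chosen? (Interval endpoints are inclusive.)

9

By right end: [0,1]  [2,4]  [2,6]  [3,7]  [8,9]  [9,10]  [5,12]  [14,16]  [11,17]  [11,18]
[0,1] uncovered → point at 1; [2,4] uncovered → point at 4; [8,9] uncovered → point at 9; [14,16] uncovered → point at 16.
Points: 1, 4, 9, 16 (4 total).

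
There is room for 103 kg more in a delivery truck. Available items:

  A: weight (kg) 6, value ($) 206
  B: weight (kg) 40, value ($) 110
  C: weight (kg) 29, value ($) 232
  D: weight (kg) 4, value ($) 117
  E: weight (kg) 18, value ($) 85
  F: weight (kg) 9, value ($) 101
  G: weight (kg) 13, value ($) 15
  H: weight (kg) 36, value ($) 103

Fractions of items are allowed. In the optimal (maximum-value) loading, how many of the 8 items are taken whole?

6

Order: A (206/6=34.33) > D (117/4=29.25) > F (101/9=11.22) > C (232/29=8.00) > E (85/18=4.72) > H (103/36=2.86) > B (110/40=2.75) > G (15/13=1.15)
Fill: take A (6 @ 206) → take D (4 @ 117) → take F (9 @ 101) → take C (29 @ 232) → take E (18 @ 85) → take H (36 @ 103) → take 1/40 of B → 2.75; 103/103 used.
6 item(s) taken whole; one partial (take 1/40 of B).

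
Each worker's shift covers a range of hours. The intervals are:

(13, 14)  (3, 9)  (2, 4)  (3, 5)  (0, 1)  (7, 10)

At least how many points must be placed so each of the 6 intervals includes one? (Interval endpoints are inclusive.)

Process intervals by earliest right end; each time one isn't hit yet, stab at its right endpoint.
Sorted: [0,1] [2,4] [3,5] [3,9] [7,10] [13,14]
{[0,1]} hit by 1; {[2,4],[3,5],[3,9]} hit by 4; {[7,10]} hit by 10; {[13,14]} hit by 14.
Points: 1, 4, 10, 14 (4 total).

4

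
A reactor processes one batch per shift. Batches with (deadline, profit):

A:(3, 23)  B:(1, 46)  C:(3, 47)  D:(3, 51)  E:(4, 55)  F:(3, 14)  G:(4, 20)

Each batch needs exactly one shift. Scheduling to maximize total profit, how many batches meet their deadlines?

4

By profit: E(d4,55), D(d3,51), C(d3,47), B(d1,46), A(d3,23), G(d4,20), F(d3,14)
E→slot 4; D→slot 3; C→slot 2; B→slot 1; A skipped; G skipped; F skipped.
4 of 7 scheduled.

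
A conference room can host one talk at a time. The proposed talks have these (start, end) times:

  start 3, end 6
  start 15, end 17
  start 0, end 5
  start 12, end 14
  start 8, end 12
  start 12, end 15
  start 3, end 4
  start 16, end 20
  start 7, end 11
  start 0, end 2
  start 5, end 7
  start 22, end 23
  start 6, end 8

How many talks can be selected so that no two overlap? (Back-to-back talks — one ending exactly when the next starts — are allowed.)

7

Sorted by end: (0,2)  (3,4)  (0,5)  (3,6)  (5,7)  (6,8)  (7,11)  (8,12)  (12,14)  (12,15)  (15,17)  (16,20)  (22,23)
take (0,2); take (3,4); skip (0,5); skip (3,6); take (5,7); skip (6,8); take (7,11); skip (8,12); take (12,14); skip (12,15); take (15,17); take (22,23).
Selected 7 talks.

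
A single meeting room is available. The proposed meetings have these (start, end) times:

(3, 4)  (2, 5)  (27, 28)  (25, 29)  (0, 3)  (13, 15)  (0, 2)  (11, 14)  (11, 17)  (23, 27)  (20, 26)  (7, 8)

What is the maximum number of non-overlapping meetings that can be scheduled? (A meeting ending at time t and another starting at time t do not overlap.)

By end time: (0,2), (0,3), (3,4), (2,5), (7,8), (11,14), (13,15), (11,17), (20,26), (23,27), (27,28), (25,29).
Pick (0,2); next start ≥ 2 → (3,4); next start ≥ 4 → (7,8); next start ≥ 8 → (11,14); next start ≥ 14 → (20,26); next start ≥ 26 → (27,28).
Selected 6 meetings.

6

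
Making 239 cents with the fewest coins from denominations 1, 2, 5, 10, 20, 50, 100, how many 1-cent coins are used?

0

Greedy: take as many of the largest coin as possible, then repeat with the remainder.
239 = 2×100 + 1×20 + 1×10 + 1×5 + 2×2
Count of 1: 0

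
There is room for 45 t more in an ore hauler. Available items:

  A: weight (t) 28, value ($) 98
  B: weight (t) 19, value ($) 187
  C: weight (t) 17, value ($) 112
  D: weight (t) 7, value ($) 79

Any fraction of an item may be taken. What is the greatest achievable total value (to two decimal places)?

385.00

Greedy by value/weight ratio, highest first.
Ratios (sorted): D 11.29, B 9.84, C 6.59, A 3.50
take D (7 @ 79); take B (19 @ 187); take C (17 @ 112); take 2/28 of A → 7.00. Capacity used 45/45.
Total value = 385.00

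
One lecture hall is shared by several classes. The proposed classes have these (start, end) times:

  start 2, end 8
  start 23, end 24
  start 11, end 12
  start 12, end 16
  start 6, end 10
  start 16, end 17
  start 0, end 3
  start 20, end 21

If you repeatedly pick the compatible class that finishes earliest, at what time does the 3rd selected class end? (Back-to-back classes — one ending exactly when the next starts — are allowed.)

Sorted by end: (0,3)  (2,8)  (6,10)  (11,12)  (12,16)  (16,17)  (20,21)  (23,24)
take (0,3); take (6,10); take (11,12); take (12,16); take (16,17); take (20,21); take (23,24).
Selected: (0,3) (6,10) (11,12) (12,16) (16,17) (20,21) (23,24)

12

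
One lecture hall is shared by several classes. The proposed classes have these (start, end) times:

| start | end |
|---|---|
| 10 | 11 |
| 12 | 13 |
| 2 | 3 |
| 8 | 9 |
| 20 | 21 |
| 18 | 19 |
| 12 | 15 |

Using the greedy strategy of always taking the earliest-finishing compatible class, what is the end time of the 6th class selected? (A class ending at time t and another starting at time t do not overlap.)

21

Sorted by end: (2,3)  (8,9)  (10,11)  (12,13)  (12,15)  (18,19)  (20,21)
take (2,3); take (8,9); take (10,11); take (12,13); skip (12,15); take (18,19); take (20,21).
Selected: (2,3) (8,9) (10,11) (12,13) (18,19) (20,21)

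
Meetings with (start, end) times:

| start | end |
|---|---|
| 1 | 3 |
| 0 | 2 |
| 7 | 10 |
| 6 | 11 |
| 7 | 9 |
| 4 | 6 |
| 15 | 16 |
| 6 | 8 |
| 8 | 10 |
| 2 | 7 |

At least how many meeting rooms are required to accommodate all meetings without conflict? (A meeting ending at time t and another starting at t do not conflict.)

4

Count concurrent intervals with a sweep; the peak is the room count.
starts: [0, 1, 2, 4, 6, 6, 7, 7, 8, 15]
ends:   [2, 3, 6, 7, 8, 9, 10, 10, 11, 16]
s0→1 s1→2 e2→1 s2→2 e3→1 s4→2 e6→1 s6→2 s6→3 e7→2 s7→3 s7→4  — peak 4.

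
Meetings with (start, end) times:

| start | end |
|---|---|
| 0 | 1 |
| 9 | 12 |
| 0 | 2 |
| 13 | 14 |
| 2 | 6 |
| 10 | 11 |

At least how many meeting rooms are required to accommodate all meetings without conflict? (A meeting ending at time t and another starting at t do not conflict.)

Count concurrent intervals with a sweep; the peak is the room count.
Events (time:±→running): 0:+→1 0:+→2 … peak 2.

2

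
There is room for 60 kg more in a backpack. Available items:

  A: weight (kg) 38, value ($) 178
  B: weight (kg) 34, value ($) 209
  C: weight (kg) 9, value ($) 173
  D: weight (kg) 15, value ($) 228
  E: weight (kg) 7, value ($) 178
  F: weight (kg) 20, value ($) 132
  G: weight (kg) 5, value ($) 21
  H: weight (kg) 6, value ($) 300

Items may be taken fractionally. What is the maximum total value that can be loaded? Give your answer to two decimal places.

1029.44

Ratios (sorted): H 50.00, E 25.43, C 19.22, D 15.20, F 6.60, B 6.15, A 4.68, G 4.20
take H (6 @ 300); take E (7 @ 178); take C (9 @ 173); take D (15 @ 228); take F (20 @ 132); take 3/34 of B → 18.44. Capacity used 60/60.
Total value = 1029.44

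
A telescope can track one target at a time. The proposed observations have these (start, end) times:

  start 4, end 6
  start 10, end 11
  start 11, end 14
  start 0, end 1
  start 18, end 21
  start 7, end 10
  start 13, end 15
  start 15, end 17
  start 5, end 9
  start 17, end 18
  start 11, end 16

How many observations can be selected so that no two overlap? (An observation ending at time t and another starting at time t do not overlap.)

Greedy by earliest finish: after sorting by end time, pick each interval compatible with the last pick.
By end time: (0,1), (4,6), (5,9), (7,10), (10,11), (11,14), (13,15), (11,16), (15,17), (17,18), (18,21).
Pick (0,1); next start ≥ 1 → (4,6); next start ≥ 6 → (7,10); next start ≥ 10 → (10,11); next start ≥ 11 → (11,14); next start ≥ 14 → (15,17); next start ≥ 17 → (17,18); next start ≥ 18 → (18,21).
Selected 8 observations.

8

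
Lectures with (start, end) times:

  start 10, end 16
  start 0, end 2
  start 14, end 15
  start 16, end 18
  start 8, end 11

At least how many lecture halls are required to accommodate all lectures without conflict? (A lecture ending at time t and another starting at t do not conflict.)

Count concurrent intervals with a sweep; the peak is the room count.
Events (time:±→running): 0:+→1 2:-→0 8:+→1 10:+→2 … peak 2.

2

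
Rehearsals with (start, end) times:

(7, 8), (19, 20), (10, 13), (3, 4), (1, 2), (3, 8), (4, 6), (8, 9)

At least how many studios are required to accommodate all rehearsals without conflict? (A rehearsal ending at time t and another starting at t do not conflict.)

Events (time:±→running): 1:+→1 2:-→0 3:+→1 3:+→2 … peak 2.

2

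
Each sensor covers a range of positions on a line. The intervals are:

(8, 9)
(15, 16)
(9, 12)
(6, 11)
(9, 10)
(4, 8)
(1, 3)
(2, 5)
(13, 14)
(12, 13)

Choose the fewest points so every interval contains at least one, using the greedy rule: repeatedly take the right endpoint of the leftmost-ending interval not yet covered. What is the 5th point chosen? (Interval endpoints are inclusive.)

16

Process intervals by earliest right end; each time one isn't hit yet, stab at its right endpoint.
Sorted: [1,3] [2,5] [4,8] [8,9] [9,10] [6,11] [9,12] [12,13] [13,14] [15,16]
{[1,3],[2,5]} hit by 3; {[4,8],[8,9]} hit by 8; {[9,10],[6,11],[9,12]} hit by 10; {[12,13],[13,14]} hit by 13; {[15,16]} hit by 16.
Points: 3, 8, 10, 13, 16 (5 total).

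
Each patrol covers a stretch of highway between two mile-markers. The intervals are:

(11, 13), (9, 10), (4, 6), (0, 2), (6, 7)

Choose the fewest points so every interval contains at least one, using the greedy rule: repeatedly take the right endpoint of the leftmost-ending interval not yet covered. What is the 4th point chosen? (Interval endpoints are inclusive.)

By right end: [0,2]  [4,6]  [6,7]  [9,10]  [11,13]
[0,2] uncovered → point at 2; [4,6] uncovered → point at 6; [9,10] uncovered → point at 10; [11,13] uncovered → point at 13.
Points: 2, 6, 10, 13 (4 total).

13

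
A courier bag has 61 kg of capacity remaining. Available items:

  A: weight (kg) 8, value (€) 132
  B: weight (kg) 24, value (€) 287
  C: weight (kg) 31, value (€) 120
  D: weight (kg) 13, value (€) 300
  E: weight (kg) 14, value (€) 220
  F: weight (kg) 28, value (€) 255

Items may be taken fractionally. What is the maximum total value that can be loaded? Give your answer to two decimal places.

957.21

Order: D (300/13=23.08) > A (132/8=16.50) > E (220/14=15.71) > B (287/24=11.96) > F (255/28=9.11) > C (120/31=3.87)
Fill: take D (13 @ 300) → take A (8 @ 132) → take E (14 @ 220) → take B (24 @ 287) → take 2/28 of F → 18.21; 61/61 used.
Total value = 957.21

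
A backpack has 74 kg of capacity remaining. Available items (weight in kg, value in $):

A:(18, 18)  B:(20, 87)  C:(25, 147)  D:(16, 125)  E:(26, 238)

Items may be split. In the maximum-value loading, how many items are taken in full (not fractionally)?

3

Greedy by value/weight ratio, highest first.
Ratios (sorted): E 9.15, D 7.81, C 5.88, B 4.35, A 1.00
take E (26 @ 238); take D (16 @ 125); take C (25 @ 147); take 7/20 of B → 30.45. Capacity used 74/74.
3 item(s) taken whole; one partial (take 7/20 of B).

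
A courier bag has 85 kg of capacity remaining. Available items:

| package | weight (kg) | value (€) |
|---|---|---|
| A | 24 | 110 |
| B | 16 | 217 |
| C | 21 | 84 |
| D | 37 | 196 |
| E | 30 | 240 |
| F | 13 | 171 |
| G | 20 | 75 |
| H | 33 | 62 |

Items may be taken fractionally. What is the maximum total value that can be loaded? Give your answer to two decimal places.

Sort by value per unit weight and fill in that order.
Ratios (sorted): B 13.56, F 13.15, E 8.00, D 5.30, A 4.58, C 4.00, G 3.75, H 1.88
take B (16 @ 217); take F (13 @ 171); take E (30 @ 240); take 26/37 of D → 137.73. Capacity used 85/85.
Total value = 765.73

765.73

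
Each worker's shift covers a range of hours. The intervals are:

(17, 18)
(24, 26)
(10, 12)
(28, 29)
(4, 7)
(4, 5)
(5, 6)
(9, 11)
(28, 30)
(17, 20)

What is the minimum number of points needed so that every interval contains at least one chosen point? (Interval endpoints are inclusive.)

5

Sorted: [4,5] [5,6] [4,7] [9,11] [10,12] [17,18] [17,20] [24,26] [28,29] [28,30]
{[4,5],[5,6],[4,7]} hit by 5; {[9,11],[10,12]} hit by 11; {[17,18],[17,20]} hit by 18; {[24,26]} hit by 26; {[28,29],[28,30]} hit by 29.
Points: 5, 11, 18, 26, 29 (5 total).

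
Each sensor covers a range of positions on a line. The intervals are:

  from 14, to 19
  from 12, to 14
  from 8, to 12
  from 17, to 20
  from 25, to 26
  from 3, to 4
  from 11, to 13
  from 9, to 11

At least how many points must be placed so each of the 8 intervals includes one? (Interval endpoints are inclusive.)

5

Sorted: [3,4] [9,11] [8,12] [11,13] [12,14] [14,19] [17,20] [25,26]
{[3,4]} hit by 4; {[9,11],[8,12],[11,13]} hit by 11; {[12,14],[14,19]} hit by 14; {[17,20]} hit by 20; {[25,26]} hit by 26.
Points: 4, 11, 14, 20, 26 (5 total).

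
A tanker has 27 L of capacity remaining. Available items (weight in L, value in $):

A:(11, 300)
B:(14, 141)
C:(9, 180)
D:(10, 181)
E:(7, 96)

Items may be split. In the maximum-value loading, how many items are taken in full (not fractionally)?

2

Sort by value per unit weight and fill in that order.
Ratios (sorted): A 27.27, C 20.00, D 18.10, E 13.71, B 10.07
take A (11 @ 300); take C (9 @ 180); take 7/10 of D → 126.70. Capacity used 27/27.
2 item(s) taken whole; one partial (take 7/10 of D).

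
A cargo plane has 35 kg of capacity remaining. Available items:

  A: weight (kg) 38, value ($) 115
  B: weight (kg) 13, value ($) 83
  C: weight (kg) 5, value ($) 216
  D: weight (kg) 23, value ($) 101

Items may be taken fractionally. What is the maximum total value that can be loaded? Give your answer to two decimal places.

373.65

Greedy by value/weight ratio, highest first.
Ratios (sorted): C 43.20, B 6.38, D 4.39, A 3.03
take C (5 @ 216); take B (13 @ 83); take 17/23 of D → 74.65. Capacity used 35/35.
Total value = 373.65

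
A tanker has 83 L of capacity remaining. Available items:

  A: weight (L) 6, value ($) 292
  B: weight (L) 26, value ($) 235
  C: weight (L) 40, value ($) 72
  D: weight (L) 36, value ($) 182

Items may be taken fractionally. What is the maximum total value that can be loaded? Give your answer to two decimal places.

736.00

Sort by value per unit weight and fill in that order.
Order: A (292/6=48.67) > B (235/26=9.04) > D (182/36=5.06) > C (72/40=1.80)
Fill: take A (6 @ 292) → take B (26 @ 235) → take D (36 @ 182) → take 15/40 of C → 27.00; 83/83 used.
Total value = 736.00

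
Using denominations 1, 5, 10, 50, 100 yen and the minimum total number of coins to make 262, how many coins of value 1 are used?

2

262 − 2×100→62 − 1×50→12 − 1×10→2 − 2×1→0
Count of 1: 2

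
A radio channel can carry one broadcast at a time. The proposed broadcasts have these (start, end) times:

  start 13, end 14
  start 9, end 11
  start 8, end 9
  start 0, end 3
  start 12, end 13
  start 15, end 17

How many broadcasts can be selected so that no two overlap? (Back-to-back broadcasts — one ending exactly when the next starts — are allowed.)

Sort by end time and greedily take each interval whose start is ≥ the last chosen end.
Sorted by end: (0,3)  (8,9)  (9,11)  (12,13)  (13,14)  (15,17)
take (0,3); take (8,9); take (9,11); take (12,13); take (13,14); take (15,17).
Selected 6 broadcasts.

6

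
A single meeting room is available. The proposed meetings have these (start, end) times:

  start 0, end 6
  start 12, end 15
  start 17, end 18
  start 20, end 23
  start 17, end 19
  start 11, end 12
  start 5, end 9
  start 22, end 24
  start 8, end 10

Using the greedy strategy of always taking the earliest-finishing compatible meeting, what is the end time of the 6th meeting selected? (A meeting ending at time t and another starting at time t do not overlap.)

23

Greedy by earliest finish: after sorting by end time, pick each interval compatible with the last pick.
By end time: (0,6), (5,9), (8,10), (11,12), (12,15), (17,18), (17,19), (20,23), (22,24).
Pick (0,6); next start ≥ 6 → (8,10); next start ≥ 10 → (11,12); next start ≥ 12 → (12,15); next start ≥ 15 → (17,18); next start ≥ 18 → (20,23).
Selected: (0,6) (8,10) (11,12) (12,15) (17,18) (20,23)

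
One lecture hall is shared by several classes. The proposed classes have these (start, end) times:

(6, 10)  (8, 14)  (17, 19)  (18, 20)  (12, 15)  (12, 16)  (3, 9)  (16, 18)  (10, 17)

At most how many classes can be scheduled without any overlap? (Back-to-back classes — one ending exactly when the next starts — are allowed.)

4

Sorted by end: (3,9)  (6,10)  (8,14)  (12,15)  (12,16)  (10,17)  (16,18)  (17,19)  (18,20)
take (3,9); take (12,15); take (16,18); take (18,20).
Selected 4 classes.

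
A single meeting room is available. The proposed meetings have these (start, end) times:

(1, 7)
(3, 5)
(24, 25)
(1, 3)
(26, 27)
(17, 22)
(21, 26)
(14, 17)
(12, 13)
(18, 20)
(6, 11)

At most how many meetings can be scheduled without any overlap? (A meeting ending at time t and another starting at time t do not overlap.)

Sort by end time and greedily take each interval whose start is ≥ the last chosen end.
By end time: (1,3), (3,5), (1,7), (6,11), (12,13), (14,17), (18,20), (17,22), (24,25), (21,26), (26,27).
Pick (1,3); next start ≥ 3 → (3,5); next start ≥ 5 → (6,11); next start ≥ 11 → (12,13); next start ≥ 13 → (14,17); next start ≥ 17 → (18,20); next start ≥ 20 → (24,25); next start ≥ 25 → (26,27).
Selected 8 meetings.

8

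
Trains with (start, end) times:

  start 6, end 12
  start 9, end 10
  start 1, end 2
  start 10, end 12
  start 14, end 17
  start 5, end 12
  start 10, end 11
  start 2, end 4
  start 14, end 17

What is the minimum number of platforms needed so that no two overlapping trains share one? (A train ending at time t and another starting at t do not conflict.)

4

The answer is the maximum number of intervals overlapping at any instant.
Events (time:±→running): 1:+→1 2:-→0 2:+→1 4:-→0 5:+→1 6:+→2 9:+→3 10:-→2 10:+→3 10:+→4 … peak 4.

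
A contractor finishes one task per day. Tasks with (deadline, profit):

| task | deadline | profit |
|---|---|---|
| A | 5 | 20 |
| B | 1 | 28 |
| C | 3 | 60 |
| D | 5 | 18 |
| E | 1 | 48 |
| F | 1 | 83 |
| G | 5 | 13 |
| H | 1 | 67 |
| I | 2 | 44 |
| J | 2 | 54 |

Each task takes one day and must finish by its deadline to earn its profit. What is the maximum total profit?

235

Take jobs in profit order; each goes to the latest open slot no later than its deadline.
By profit: F(d1,83), H(d1,67), C(d3,60), J(d2,54), E(d1,48), I(d2,44), B(d1,28), A(d5,20), D(d5,18), G(d5,13)
F→slot 1; H skipped; C→slot 3; J→slot 2; E skipped; I skipped; B skipped; A→slot 5; D→slot 4; G skipped.
Profit = 83 + 54 + 60 + 18 + 20 = 235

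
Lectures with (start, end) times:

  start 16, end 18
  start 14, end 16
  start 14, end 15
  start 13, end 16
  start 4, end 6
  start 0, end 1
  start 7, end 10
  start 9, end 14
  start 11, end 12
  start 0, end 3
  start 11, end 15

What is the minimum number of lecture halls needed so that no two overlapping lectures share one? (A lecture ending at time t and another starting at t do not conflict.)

The answer is the maximum number of intervals overlapping at any instant.
starts: [0, 0, 4, 7, 9, 11, 11, 13, 14, 14, 16]
ends:   [1, 3, 6, 10, 12, 14, 15, 15, 16, 16, 18]
s0→1 s0→2 e1→1 e3→0 s4→1 e6→0 s7→1 s9→2 e10→1 s11→2 s11→3 e12→2 s13→3 e14→2 s14→3 s14→4  — peak 4.

4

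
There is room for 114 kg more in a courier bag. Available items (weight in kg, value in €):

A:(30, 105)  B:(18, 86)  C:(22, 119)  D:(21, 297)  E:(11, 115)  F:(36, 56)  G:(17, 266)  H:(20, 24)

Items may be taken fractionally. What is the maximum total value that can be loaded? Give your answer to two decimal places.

970.50

Greedy by value/weight ratio, highest first.
Order: G (266/17=15.65) > D (297/21=14.14) > E (115/11=10.45) > C (119/22=5.41) > B (86/18=4.78) > A (105/30=3.50) > F (56/36=1.56) > H (24/20=1.20)
Fill: take G (17 @ 266) → take D (21 @ 297) → take E (11 @ 115) → take C (22 @ 119) → take B (18 @ 86) → take 25/30 of A → 87.50; 114/114 used.
Total value = 970.50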